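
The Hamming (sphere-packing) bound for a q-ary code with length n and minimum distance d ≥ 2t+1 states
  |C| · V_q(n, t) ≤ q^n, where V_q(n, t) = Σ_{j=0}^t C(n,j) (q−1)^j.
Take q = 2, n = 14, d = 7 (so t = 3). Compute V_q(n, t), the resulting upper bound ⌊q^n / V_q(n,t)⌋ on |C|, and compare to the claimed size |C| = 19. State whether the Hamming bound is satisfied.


V_q(n, t) = 470, q^n = 16384, Hamming bound = 34, |C| = 19 ≤ bound (satisfied).

Step 1: Compute V_q(n, t) = Σ_{j=0}^3 C(n, j) (q−1)^j.
  j = 0: C(14,0)·(1)^0 = 1·1 = 1.
  j = 1: C(14,1)·(1)^1 = 14·1 = 14.
  j = 2: C(14,2)·(1)^2 = 91·1 = 91.
  j = 3: C(14,3)·(1)^3 = 364·1 = 364.
  V_q(n, t) = 1 + 14 + 91 + 364 = 470.
Step 2: q^n = 2^14 = 16384.
Step 3: Hamming bound ⌊q^n / V_q(n,t)⌋ = ⌊16384/470⌋ = 34.
Step 4: Compare |C| = 19 to 34: satisfied.
The claimed |C| lies below the Hamming bound.


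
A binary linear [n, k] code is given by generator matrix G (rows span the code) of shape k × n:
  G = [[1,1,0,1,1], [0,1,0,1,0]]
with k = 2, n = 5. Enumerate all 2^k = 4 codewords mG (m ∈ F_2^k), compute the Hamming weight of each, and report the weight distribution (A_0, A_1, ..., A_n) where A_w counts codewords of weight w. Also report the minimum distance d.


Weight distribution: A_0 = 1, A_2 = 2, A_4 = 1. Minimum distance d = 2.

Enumerate all 2^2 = 4 messages m ∈ F_2^2.
For each, compute codeword c = mG in F_2^5, then tally its weight.
  m = 00 → c = 00000, weight = 0.
  m = 10 → c = 11011, weight = 4.
  m = 01 → c = 01010, weight = 2.
  m = 11 → c = 10001, weight = 2.
Tally weights:
  weight 0: 1 codewords.
  weight 2: 2 codewords.
  weight 4: 1 codewords.
Minimum distance d = smallest w > 0 with A_w > 0 = 2.
Sanity: Σ A_w = 4 = 2^2 = 4 ✓.


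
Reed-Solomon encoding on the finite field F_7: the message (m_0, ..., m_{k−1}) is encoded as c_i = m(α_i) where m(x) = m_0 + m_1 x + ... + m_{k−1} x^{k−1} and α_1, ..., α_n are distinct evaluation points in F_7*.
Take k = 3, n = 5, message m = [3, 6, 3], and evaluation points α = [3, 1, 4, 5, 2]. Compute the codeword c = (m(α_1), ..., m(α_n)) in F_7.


c = [6, 5, 5, 3, 6]

Message polynomial: m(x) = 3 + 6·x + 3·x^2 (mod 7).
For each evaluation point α_i, compute m(α_i) mod 7:
  α_1 = 3: Horner steps 3 → 1 → 6, so m(3) = 6.
  α_2 = 1: Horner steps 3 → 2 → 5, so m(1) = 5.
  α_3 = 4: Horner steps 3 → 4 → 5, so m(4) = 5.
  α_4 = 5: Horner steps 3 → 0 → 3, so m(5) = 3.
  α_5 = 2: Horner steps 3 → 5 → 6, so m(2) = 6.
Codeword c = [6, 5, 5, 3, 6] ∈ F_7^5.


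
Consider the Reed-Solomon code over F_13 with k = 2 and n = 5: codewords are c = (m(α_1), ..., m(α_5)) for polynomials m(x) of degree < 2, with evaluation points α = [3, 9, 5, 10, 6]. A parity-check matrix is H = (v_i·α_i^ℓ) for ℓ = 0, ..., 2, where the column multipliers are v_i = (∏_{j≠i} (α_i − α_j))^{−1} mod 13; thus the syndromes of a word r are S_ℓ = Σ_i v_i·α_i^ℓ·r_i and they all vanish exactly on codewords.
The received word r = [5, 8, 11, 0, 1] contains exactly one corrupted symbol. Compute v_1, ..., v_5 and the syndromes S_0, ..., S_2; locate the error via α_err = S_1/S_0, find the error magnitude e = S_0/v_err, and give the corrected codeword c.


S = (4, 10, 12), error at position 2, error magnitude e = 11, c = [5, 10, 11, 0, 1].

Step 1: column multipliers v_i = (∏_{j≠i}(α_i − α_j))^{−1} mod 13.
  i = 1 (α = 3): (3−9)(3−5)(3−10)(3−6) = (−6)·(−2)·(−7)·(−3) = 252 ≡ 5, so v_1 = 5^{−1} = 8 (mod 13).
  i = 2 (α = 9): (9−3)(9−5)(9−10)(9−6) = 6·4·(−1)·3 = −72 ≡ 6, so v_2 = 6^{−1} = 11 (mod 13).
  i = 3 (α = 5): (5−3)(5−9)(5−10)(5−6) = 2·(−4)·(−5)·(−1) = −40 ≡ 12, so v_3 = 12^{−1} = 12 (mod 13).
  i = 4 (α = 10): (10−3)(10−9)(10−5)(10−6) = 7·1·5·4 = 140 ≡ 10, so v_4 = 10^{−1} = 4 (mod 13).
  i = 5 (α = 6): (6−3)(6−9)(6−5)(6−10) = 3·(−3)·1·(−4) = 36 ≡ 10, so v_5 = 10^{−1} = 4 (mod 13).
  v = [8, 11, 12, 4, 4].
Step 2: syndromes of r = [5, 8, 11, 0, 1] (all sums mod 13).
  S_0 = Σ v_i r_i = 8·5 + 11·8 + 12·11 + 4·0 + 4·1 = 264 ≡ 4.
  S_1 = Σ v_i α_i r_i = 8·3·5 + 11·9·8 + 12·5·11 + 4·10·0 + 4·6·1 = 1596 ≡ 10.
  α_i^2 mod 13 = [9, 3, 12, 9, 10].
  S_2 = Σ v_i α_i^2 r_i = 8·9·5 + 11·3·8 + 12·12·11 + 4·9·0 + 4·10·1 = 2248 ≡ 12.
  S = (4, 10, 12) ≠ 0, so r is not a codeword (an error is present).
Step 3: locate the error. For a single error e at position i, S_ℓ = v_i·e·α_i^ℓ, so α_err = S_1/S_0.
  S_0^{−1} = 4^{−1} = 10 (mod 13), so α_err = 10·10 = 100 ≡ 9 = α_2. Error position i = 2.
  Consistency check: S_2/S_1 = 12·4 = 48 ≡ 9 = α_err ✓ (single-error assumption holds).
Step 4: error magnitude e = S_0/v_2 = S_0·∏_{j≠2}(α_2 − α_j) = 4·6 = 24 ≡ 11 (mod 13).
Step 5: correct position 2: c_2 = r_2 − e = 8 − 11 ≡ 10 (mod 13). Hence c = [5, 10, 11, 0, 1].
  Check: interpolating c through the α_i gives m(x) = 9 + 3·x (degree < 2) with m(α_i) = c_i for every i, so c is indeed a codeword.


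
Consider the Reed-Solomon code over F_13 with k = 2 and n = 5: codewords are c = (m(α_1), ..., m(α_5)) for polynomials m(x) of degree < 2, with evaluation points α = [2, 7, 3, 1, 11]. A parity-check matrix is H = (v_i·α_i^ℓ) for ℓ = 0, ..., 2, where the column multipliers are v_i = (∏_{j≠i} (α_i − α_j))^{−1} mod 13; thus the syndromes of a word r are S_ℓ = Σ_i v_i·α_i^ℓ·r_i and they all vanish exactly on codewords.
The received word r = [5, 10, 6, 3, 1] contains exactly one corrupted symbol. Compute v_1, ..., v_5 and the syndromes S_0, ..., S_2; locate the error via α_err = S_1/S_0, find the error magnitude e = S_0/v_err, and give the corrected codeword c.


S = (4, 4, 4), error at position 4, error magnitude e = 12, c = [5, 10, 6, 4, 1].

Step 1: column multipliers v_i = (∏_{j≠i}(α_i − α_j))^{−1} mod 13.
  i = 1 (α = 2): (2−7)(2−3)(2−1)(2−11) = (−5)·(−1)·1·(−9) = −45 ≡ 7, so v_1 = 7^{−1} = 2 (mod 13).
  i = 2 (α = 7): (7−2)(7−3)(7−1)(7−11) = 5·4·6·(−4) = −480 ≡ 1, so v_2 = 1^{−1} = 1 (mod 13).
  i = 3 (α = 3): (3−2)(3−7)(3−1)(3−11) = 1·(−4)·2·(−8) = 64 ≡ 12, so v_3 = 12^{−1} = 12 (mod 13).
  i = 4 (α = 1): (1−2)(1−7)(1−3)(1−11) = (−1)·(−6)·(−2)·(−10) = 120 ≡ 3, so v_4 = 3^{−1} = 9 (mod 13).
  i = 5 (α = 11): (11−2)(11−7)(11−3)(11−1) = 9·4·8·10 = 2880 ≡ 7, so v_5 = 7^{−1} = 2 (mod 13).
  v = [2, 1, 12, 9, 2].
Step 2: syndromes of r = [5, 10, 6, 3, 1] (all sums mod 13).
  S_0 = Σ v_i r_i = 2·5 + 1·10 + 12·6 + 9·3 + 2·1 = 121 ≡ 4.
  S_1 = Σ v_i α_i r_i = 2·2·5 + 1·7·10 + 12·3·6 + 9·1·3 + 2·11·1 = 355 ≡ 4.
  α_i^2 mod 13 = [4, 10, 9, 1, 4].
  S_2 = Σ v_i α_i^2 r_i = 2·4·5 + 1·10·10 + 12·9·6 + 9·1·3 + 2·4·1 = 823 ≡ 4.
  S = (4, 4, 4) ≠ 0, so r is not a codeword (an error is present).
Step 3: locate the error. For a single error e at position i, S_ℓ = v_i·e·α_i^ℓ, so α_err = S_1/S_0.
  S_0^{−1} = 4^{−1} = 10 (mod 13), so α_err = 4·10 = 40 ≡ 1 = α_4. Error position i = 4.
  Consistency check: S_2/S_1 = 4·10 = 40 ≡ 1 = α_err ✓ (single-error assumption holds).
Step 4: error magnitude e = S_0/v_4 = S_0·∏_{j≠4}(α_4 − α_j) = 4·3 = 12 ≡ 12 (mod 13).
Step 5: correct position 4: c_4 = r_4 − e = 3 − 12 ≡ 4 (mod 13). Hence c = [5, 10, 6, 4, 1].
  Check: interpolating c through the α_i gives m(x) = 3 + 1·x (degree < 2) with m(α_i) = c_i for every i, so c is indeed a codeword.


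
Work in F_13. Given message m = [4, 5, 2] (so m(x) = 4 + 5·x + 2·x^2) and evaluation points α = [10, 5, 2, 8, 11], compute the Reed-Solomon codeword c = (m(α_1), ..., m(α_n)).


c = [7, 1, 9, 3, 2]

Message polynomial: m(x) = 4 + 5·x + 2·x^2 (mod 13).
For each evaluation point α_i, compute m(α_i) mod 13:
  α_1 = 10: Horner steps 2 → 12 → 7, so m(10) = 7.
  α_2 = 5: Horner steps 2 → 2 → 1, so m(5) = 1.
  α_3 = 2: Horner steps 2 → 9 → 9, so m(2) = 9.
  α_4 = 8: Horner steps 2 → 8 → 3, so m(8) = 3.
  α_5 = 11: Horner steps 2 → 1 → 2, so m(11) = 2.
Codeword c = [7, 1, 9, 3, 2] ∈ F_13^5.


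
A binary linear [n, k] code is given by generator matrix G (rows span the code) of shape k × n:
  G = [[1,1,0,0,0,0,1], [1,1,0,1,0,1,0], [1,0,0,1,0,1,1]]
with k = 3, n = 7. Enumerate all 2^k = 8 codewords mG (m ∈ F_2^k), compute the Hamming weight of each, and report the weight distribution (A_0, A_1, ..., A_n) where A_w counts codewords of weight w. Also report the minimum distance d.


Weight distribution: A_0 = 1, A_1 = 1, A_2 = 1, A_3 = 3, A_4 = 2. Minimum distance d = 1.

Enumerate all 2^3 = 8 messages m ∈ F_2^3.
For each, compute codeword c = mG in F_2^7, then tally its weight.
  m = 000 → c = 0000000, weight = 0.
  m = 100 → c = 1100001, weight = 3.
  m = 010 → c = 1101010, weight = 4.
  m = 110 → c = 0001011, weight = 3.
  m = 001 → c = 1001011, weight = 4.
  m = 101 → c = 0101010, weight = 3.
  m = 011 → c = 0100001, weight = 2.
  m = 111 → c = 1000000, weight = 1.
Tally weights:
  weight 0: 1 codewords.
  weight 1: 1 codewords.
  weight 2: 1 codewords.
  weight 3: 3 codewords.
  weight 4: 2 codewords.
Minimum distance d = smallest w > 0 with A_w > 0 = 1.
Sanity: Σ A_w = 8 = 2^3 = 8 ✓.


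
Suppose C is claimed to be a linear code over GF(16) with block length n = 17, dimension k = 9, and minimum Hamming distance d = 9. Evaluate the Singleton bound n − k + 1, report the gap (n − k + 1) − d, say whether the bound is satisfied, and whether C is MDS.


Singleton RHS = n − k + 1 = 9, slack = 0, bound satisfied, MDS.

Singleton bound: d ≤ n − k + 1.
Here n = 17, k = 9, so n − k + 1 = 9.
Given d = 9, check d ≤ 9: YES.
Slack = (n − k + 1) − d = 0.
The code is MDS (slack = 0).
Description: the claimed parameters are [17, 9, 9]_16; such a code would be MDS (meets Singleton bound).


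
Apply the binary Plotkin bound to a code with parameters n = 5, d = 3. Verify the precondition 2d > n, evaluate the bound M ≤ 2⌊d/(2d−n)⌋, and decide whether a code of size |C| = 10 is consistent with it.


Plotkin bound M ≤ 6; given |C| = 10 > bound (violated).

Check applicability: 2d = 6, n = 5.
2d − n = 1 > 0, so Plotkin applies.
Compute d/(2d−n) = 3/1 ≈ 3.0000.
⌊d/(2d−n)⌋ = 3.
Plotkin bound: M ≤ 2·3 = 6.
Given |C| = 10, check: VIOLATED.
This |C| is above the Plotkin bound, so no binary code with n = 5, d = 3 and 10 codewords exists.


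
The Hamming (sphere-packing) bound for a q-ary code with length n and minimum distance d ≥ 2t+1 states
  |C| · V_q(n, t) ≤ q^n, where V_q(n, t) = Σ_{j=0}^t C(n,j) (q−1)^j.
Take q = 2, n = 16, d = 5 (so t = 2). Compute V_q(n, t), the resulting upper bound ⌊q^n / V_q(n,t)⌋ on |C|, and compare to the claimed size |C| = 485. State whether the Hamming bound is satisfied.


V_q(n, t) = 137, q^n = 65536, Hamming bound = 478, |C| = 485 > bound (violated).

Step 1: Compute V_q(n, t) = Σ_{j=0}^2 C(n, j) (q−1)^j.
  j = 0: C(16,0)·(1)^0 = 1·1 = 1.
  j = 1: C(16,1)·(1)^1 = 16·1 = 16.
  j = 2: C(16,2)·(1)^2 = 120·1 = 120.
  V_q(n, t) = 1 + 16 + 120 = 137.
Step 2: q^n = 2^16 = 65536.
Step 3: Hamming bound ⌊q^n / V_q(n,t)⌋ = ⌊65536/137⌋ = 478.
Step 4: Compare |C| = 485 to 478: violated.
The claimed |C| lies above the Hamming bound, so no 2-ary code of length 16 with d ≥ 5 can have 485 codewords.


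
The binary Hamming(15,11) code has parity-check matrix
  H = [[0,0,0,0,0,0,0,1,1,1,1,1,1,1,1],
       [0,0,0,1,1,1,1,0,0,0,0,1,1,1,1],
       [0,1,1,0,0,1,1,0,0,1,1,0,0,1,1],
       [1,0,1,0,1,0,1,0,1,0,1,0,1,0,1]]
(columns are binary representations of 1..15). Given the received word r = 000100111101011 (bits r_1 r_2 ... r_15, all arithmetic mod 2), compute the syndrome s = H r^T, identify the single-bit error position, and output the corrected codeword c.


s = (0, 1, 0, 1)^T, error position = 5, corrected codeword c = 000110111101011

Compute s = H r^T mod 2 one row at a time:
  s_1 = 1 + 1 + 1 + 0 + 1 + 0 + 1 + 1 = 6 ≡ 0 (mod 2).
  s_2 = 1 + 0 + 0 + 1 + 1 + 0 + 1 + 1 = 5 ≡ 1 (mod 2).
  s_3 = 0 + 0 + 0 + 1 + 1 + 0 + 1 + 1 = 4 ≡ 0 (mod 2).
  s_4 = 0 + 0 + 0 + 1 + 1 + 0 + 0 + 1 = 3 ≡ 1 (mod 2).
s = (0, 1, 0, 1)^T — this equals column 5 of H (binary 0101), so error is at position 5.
Correct: flip bit 5 of r = 000100111101011 to get c = 000110111101011.


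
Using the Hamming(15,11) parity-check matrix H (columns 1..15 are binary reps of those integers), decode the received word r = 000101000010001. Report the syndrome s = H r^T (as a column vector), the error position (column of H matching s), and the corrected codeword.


s = (0, 1, 1, 0)^T, error position = 6, corrected codeword c = 000100000010001

Compute s = H r^T mod 2 one row at a time:
  s_1 = 0 + 0 + 0 + 1 + 0 + 0 + 0 + 1 = 2 ≡ 0 (mod 2).
  s_2 = 1 + 0 + 1 + 0 + 0 + 0 + 0 + 1 = 3 ≡ 1 (mod 2).
  s_3 = 0 + 0 + 1 + 0 + 0 + 1 + 0 + 1 = 3 ≡ 1 (mod 2).
  s_4 = 0 + 0 + 0 + 0 + 0 + 1 + 0 + 1 = 2 ≡ 0 (mod 2).
s = (0, 1, 1, 0)^T — this equals column 6 of H (binary 0110), so error is at position 6.
Correct: flip bit 6 of r = 000101000010001 to get c = 000100000010001.


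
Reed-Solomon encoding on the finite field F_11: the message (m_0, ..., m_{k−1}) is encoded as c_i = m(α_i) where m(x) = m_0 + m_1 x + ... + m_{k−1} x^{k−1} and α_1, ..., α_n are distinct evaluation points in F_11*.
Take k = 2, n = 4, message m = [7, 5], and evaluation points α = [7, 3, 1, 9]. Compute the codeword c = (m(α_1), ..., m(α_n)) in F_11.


c = [9, 0, 1, 8]

Message polynomial: m(x) = 7 + 5·x (mod 11).
For each evaluation point α_i, compute m(α_i) mod 11:
  α_1 = 7: Horner steps 5 → 9, so m(7) = 9.
  α_2 = 3: Horner steps 5 → 0, so m(3) = 0.
  α_3 = 1: Horner steps 5 → 1, so m(1) = 1.
  α_4 = 9: Horner steps 5 → 8, so m(9) = 8.
Codeword c = [9, 0, 1, 8] ∈ F_11^4.


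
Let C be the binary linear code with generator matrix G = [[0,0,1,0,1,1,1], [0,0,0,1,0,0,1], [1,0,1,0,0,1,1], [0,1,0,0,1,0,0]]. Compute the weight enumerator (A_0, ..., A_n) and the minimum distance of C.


Weight distribution: A_0 = 1, A_2 = 4, A_4 = 9, A_6 = 2. Minimum distance d = 2.

Enumerate all 2^4 = 16 messages m ∈ F_2^4.
For each, compute codeword c = mG in F_2^7, then tally its weight.
  m = 0000 → c = 0000000, weight = 0.
  m = 1000 → c = 0010111, weight = 4.
  m = 0100 → c = 0001001, weight = 2.
  m = 1100 → c = 0011110, weight = 4.
  m = 0010 → c = 1010011, weight = 4.
  m = 1010 → c = 1000100, weight = 2.
  m = 0110 → c = 1011010, weight = 4.
  m = 1110 → c = 1001101, weight = 4.
  m = 0001 → c = 0100100, weight = 2.
  m = 1001 → c = 0110011, weight = 4.
  m = 0101 → c = 0101101, weight = 4.
  m = 1101 → c = 0111010, weight = 4.
  m = 0011 → c = 1110111, weight = 6.
  m = 1011 → c = 1100000, weight = 2.
  m = 0111 → c = 1111110, weight = 6.
  m = 1111 → c = 1101001, weight = 4.
Tally weights:
  weight 0: 1 codewords.
  weight 2: 4 codewords.
  weight 4: 9 codewords.
  weight 6: 2 codewords.
Minimum distance d = smallest w > 0 with A_w > 0 = 2.
Sanity: Σ A_w = 16 = 2^4 = 16 ✓.


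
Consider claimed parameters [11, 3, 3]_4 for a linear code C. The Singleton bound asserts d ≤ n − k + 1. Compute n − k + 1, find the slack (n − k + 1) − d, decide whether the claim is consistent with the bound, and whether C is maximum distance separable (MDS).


Singleton RHS = n − k + 1 = 9, slack = 6, bound satisfied, not MDS.

Singleton bound: d ≤ n − k + 1.
Here n = 11, k = 3, so n − k + 1 = 9.
Given d = 3, check d ≤ 9: YES.
Slack = (n − k + 1) − d = 6.
The code is NOT MDS (slack = 6 > 0).
Description: the claimed parameters are [11, 3, 3]_4; such a code would be non-MDS.


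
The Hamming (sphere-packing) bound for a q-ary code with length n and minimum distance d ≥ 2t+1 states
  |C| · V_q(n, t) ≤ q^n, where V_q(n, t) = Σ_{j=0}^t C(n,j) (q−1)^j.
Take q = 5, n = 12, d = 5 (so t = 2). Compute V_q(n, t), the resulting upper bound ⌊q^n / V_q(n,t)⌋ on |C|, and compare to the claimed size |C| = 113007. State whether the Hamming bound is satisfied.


V_q(n, t) = 1105, q^n = 244140625, Hamming bound = 220941, |C| = 113007 ≤ bound (satisfied).

Step 1: Compute V_q(n, t) = Σ_{j=0}^2 C(n, j) (q−1)^j.
  j = 0: C(12,0)·(4)^0 = 1·1 = 1.
  j = 1: C(12,1)·(4)^1 = 12·4 = 48.
  j = 2: C(12,2)·(4)^2 = 66·16 = 1056.
  V_q(n, t) = 1 + 48 + 1056 = 1105.
Step 2: q^n = 5^12 = 244140625.
Step 3: Hamming bound ⌊q^n / V_q(n,t)⌋ = ⌊244140625/1105⌋ = 220941.
Step 4: Compare |C| = 113007 to 220941: satisfied.
The claimed |C| lies below the Hamming bound.


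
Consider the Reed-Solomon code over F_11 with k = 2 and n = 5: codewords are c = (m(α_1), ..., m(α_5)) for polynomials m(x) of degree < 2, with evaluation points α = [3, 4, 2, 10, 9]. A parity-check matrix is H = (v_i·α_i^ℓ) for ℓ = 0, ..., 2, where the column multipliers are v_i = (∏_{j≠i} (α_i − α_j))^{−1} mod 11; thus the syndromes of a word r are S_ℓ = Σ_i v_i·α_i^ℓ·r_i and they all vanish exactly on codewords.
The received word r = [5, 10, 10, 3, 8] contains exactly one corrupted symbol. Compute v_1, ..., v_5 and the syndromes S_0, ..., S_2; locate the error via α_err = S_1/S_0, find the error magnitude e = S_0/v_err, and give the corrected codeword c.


S = (2, 8, 10), error at position 2, error magnitude e = 10, c = [5, 0, 10, 3, 8].

Step 1: column multipliers v_i = (∏_{j≠i}(α_i − α_j))^{−1} mod 11.
  i = 1 (α = 3): (3−4)(3−2)(3−10)(3−9) = (−1)·1·(−7)·(−6) = −42 ≡ 2, so v_1 = 2^{−1} = 6 (mod 11).
  i = 2 (α = 4): (4−3)(4−2)(4−10)(4−9) = 1·2·(−6)·(−5) = 60 ≡ 5, so v_2 = 5^{−1} = 9 (mod 11).
  i = 3 (α = 2): (2−3)(2−4)(2−10)(2−9) = (−1)·(−2)·(−8)·(−7) = 112 ≡ 2, so v_3 = 2^{−1} = 6 (mod 11).
  i = 4 (α = 10): (10−3)(10−4)(10−2)(10−9) = 7·6·8·1 = 336 ≡ 6, so v_4 = 6^{−1} = 2 (mod 11).
  i = 5 (α = 9): (9−3)(9−4)(9−2)(9−10) = 6·5·7·(−1) = −210 ≡ 10, so v_5 = 10^{−1} = 10 (mod 11).
  v = [6, 9, 6, 2, 10].
Step 2: syndromes of r = [5, 10, 10, 3, 8] (all sums mod 11).
  S_0 = Σ v_i r_i = 6·5 + 9·10 + 6·10 + 2·3 + 10·8 = 266 ≡ 2.
  S_1 = Σ v_i α_i r_i = 6·3·5 + 9·4·10 + 6·2·10 + 2·10·3 + 10·9·8 = 1350 ≡ 8.
  α_i^2 mod 11 = [9, 5, 4, 1, 4].
  S_2 = Σ v_i α_i^2 r_i = 6·9·5 + 9·5·10 + 6·4·10 + 2·1·3 + 10·4·8 = 1286 ≡ 10.
  S = (2, 8, 10) ≠ 0, so r is not a codeword (an error is present).
Step 3: locate the error. For a single error e at position i, S_ℓ = v_i·e·α_i^ℓ, so α_err = S_1/S_0.
  S_0^{−1} = 2^{−1} = 6 (mod 11), so α_err = 8·6 = 48 ≡ 4 = α_2. Error position i = 2.
  Consistency check: S_2/S_1 = 10·7 = 70 ≡ 4 = α_err ✓ (single-error assumption holds).
Step 4: error magnitude e = S_0/v_2 = S_0·∏_{j≠2}(α_2 − α_j) = 2·5 = 10 ≡ 10 (mod 11).
Step 5: correct position 2: c_2 = r_2 − e = 10 − 10 ≡ 0 (mod 11). Hence c = [5, 0, 10, 3, 8].
  Check: interpolating c through the α_i gives m(x) = 9 + 6·x (degree < 2) with m(α_i) = c_i for every i, so c is indeed a codeword.


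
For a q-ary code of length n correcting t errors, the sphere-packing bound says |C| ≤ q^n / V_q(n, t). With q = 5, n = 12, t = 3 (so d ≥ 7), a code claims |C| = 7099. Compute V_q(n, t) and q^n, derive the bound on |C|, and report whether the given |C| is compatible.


V_q(n, t) = 15185, q^n = 244140625, Hamming bound = 16077, |C| = 7099 ≤ bound (satisfied).

Step 1: Compute V_q(n, t) = Σ_{j=0}^3 C(n, j) (q−1)^j.
  j = 0: C(12,0)·(4)^0 = 1·1 = 1.
  j = 1: C(12,1)·(4)^1 = 12·4 = 48.
  j = 2: C(12,2)·(4)^2 = 66·16 = 1056.
  j = 3: C(12,3)·(4)^3 = 220·64 = 14080.
  V_q(n, t) = 1 + 48 + 1056 + 14080 = 15185.
Step 2: q^n = 5^12 = 244140625.
Step 3: Hamming bound ⌊q^n / V_q(n,t)⌋ = ⌊244140625/15185⌋ = 16077.
Step 4: Compare |C| = 7099 to 16077: satisfied.
The claimed |C| lies below the Hamming bound.


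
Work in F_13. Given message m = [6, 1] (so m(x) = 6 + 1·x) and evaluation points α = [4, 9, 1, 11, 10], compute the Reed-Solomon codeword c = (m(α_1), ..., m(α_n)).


c = [10, 2, 7, 4, 3]

Message polynomial: m(x) = 6 + 1·x (mod 13).
For each evaluation point α_i, compute m(α_i) mod 13:
  α_1 = 4: Horner steps 1 → 10, so m(4) = 10.
  α_2 = 9: Horner steps 1 → 2, so m(9) = 2.
  α_3 = 1: Horner steps 1 → 7, so m(1) = 7.
  α_4 = 11: Horner steps 1 → 4, so m(11) = 4.
  α_5 = 10: Horner steps 1 → 3, so m(10) = 3.
Codeword c = [10, 2, 7, 4, 3] ∈ F_13^5.


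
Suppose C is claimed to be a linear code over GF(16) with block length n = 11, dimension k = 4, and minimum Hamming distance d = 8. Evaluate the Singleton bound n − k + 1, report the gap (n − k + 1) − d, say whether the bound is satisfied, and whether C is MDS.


Singleton RHS = n − k + 1 = 8, slack = 0, bound satisfied, MDS.

Singleton bound: d ≤ n − k + 1.
Here n = 11, k = 4, so n − k + 1 = 8.
Given d = 8, check d ≤ 8: YES.
Slack = (n − k + 1) − d = 0.
The code is MDS (slack = 0).
Description: the claimed parameters are [11, 4, 8]_16; such a code would be MDS (meets Singleton bound).


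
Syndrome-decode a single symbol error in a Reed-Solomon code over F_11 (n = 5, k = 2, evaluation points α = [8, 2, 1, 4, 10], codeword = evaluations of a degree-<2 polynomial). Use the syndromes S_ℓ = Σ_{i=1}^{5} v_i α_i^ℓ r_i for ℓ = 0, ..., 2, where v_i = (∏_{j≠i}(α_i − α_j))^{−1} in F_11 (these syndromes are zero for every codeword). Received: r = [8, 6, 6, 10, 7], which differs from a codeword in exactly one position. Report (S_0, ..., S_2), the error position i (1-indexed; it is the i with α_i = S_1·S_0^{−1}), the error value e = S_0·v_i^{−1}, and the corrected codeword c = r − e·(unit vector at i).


S = (2, 4, 8), error at position 2, error magnitude e = 6, c = [8, 0, 6, 10, 7].

Step 1: column multipliers v_i = (∏_{j≠i}(α_i − α_j))^{−1} mod 11.
  i = 1 (α = 8): (8−2)(8−1)(8−4)(8−10) = 6·7·4·(−2) = −336 ≡ 5, so v_1 = 5^{−1} = 9 (mod 11).
  i = 2 (α = 2): (2−8)(2−1)(2−4)(2−10) = (−6)·1·(−2)·(−8) = −96 ≡ 3, so v_2 = 3^{−1} = 4 (mod 11).
  i = 3 (α = 1): (1−8)(1−2)(1−4)(1−10) = (−7)·(−1)·(−3)·(−9) = 189 ≡ 2, so v_3 = 2^{−1} = 6 (mod 11).
  i = 4 (α = 4): (4−8)(4−2)(4−1)(4−10) = (−4)·2·3·(−6) = 144 ≡ 1, so v_4 = 1^{−1} = 1 (mod 11).
  i = 5 (α = 10): (10−8)(10−2)(10−1)(10−4) = 2·8·9·6 = 864 ≡ 6, so v_5 = 6^{−1} = 2 (mod 11).
  v = [9, 4, 6, 1, 2].
Step 2: syndromes of r = [8, 6, 6, 10, 7] (all sums mod 11).
  S_0 = Σ v_i r_i = 9·8 + 4·6 + 6·6 + 1·10 + 2·7 = 156 ≡ 2.
  S_1 = Σ v_i α_i r_i = 9·8·8 + 4·2·6 + 6·1·6 + 1·4·10 + 2·10·7 = 840 ≡ 4.
  α_i^2 mod 11 = [9, 4, 1, 5, 1].
  S_2 = Σ v_i α_i^2 r_i = 9·9·8 + 4·4·6 + 6·1·6 + 1·5·10 + 2·1·7 = 844 ≡ 8.
  S = (2, 4, 8) ≠ 0, so r is not a codeword (an error is present).
Step 3: locate the error. For a single error e at position i, S_ℓ = v_i·e·α_i^ℓ, so α_err = S_1/S_0.
  S_0^{−1} = 2^{−1} = 6 (mod 11), so α_err = 4·6 = 24 ≡ 2 = α_2. Error position i = 2.
  Consistency check: S_2/S_1 = 8·3 = 24 ≡ 2 = α_err ✓ (single-error assumption holds).
Step 4: error magnitude e = S_0/v_2 = S_0·∏_{j≠2}(α_2 − α_j) = 2·3 = 6 ≡ 6 (mod 11).
Step 5: correct position 2: c_2 = r_2 − e = 6 − 6 ≡ 0 (mod 11). Hence c = [8, 0, 6, 10, 7].
  Check: interpolating c through the α_i gives m(x) = 1 + 5·x (degree < 2) with m(α_i) = c_i for every i, so c is indeed a codeword.


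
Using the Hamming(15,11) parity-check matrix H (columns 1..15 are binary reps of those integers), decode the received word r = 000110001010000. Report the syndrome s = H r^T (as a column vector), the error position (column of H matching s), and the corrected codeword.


s = (0, 0, 1, 1)^T, error position = 3, corrected codeword c = 001110001010000

Compute s = H r^T mod 2 one row at a time:
  s_1 = 0 + 1 + 0 + 1 + 0 + 0 + 0 + 0 = 2 ≡ 0 (mod 2).
  s_2 = 1 + 1 + 0 + 0 + 0 + 0 + 0 + 0 = 2 ≡ 0 (mod 2).
  s_3 = 0 + 0 + 0 + 0 + 0 + 1 + 0 + 0 = 1 ≡ 1 (mod 2).
  s_4 = 0 + 0 + 1 + 0 + 1 + 1 + 0 + 0 = 3 ≡ 1 (mod 2).
s = (0, 0, 1, 1)^T — this equals column 3 of H (binary 0011), so error is at position 3.
Correct: flip bit 3 of r = 000110001010000 to get c = 001110001010000.


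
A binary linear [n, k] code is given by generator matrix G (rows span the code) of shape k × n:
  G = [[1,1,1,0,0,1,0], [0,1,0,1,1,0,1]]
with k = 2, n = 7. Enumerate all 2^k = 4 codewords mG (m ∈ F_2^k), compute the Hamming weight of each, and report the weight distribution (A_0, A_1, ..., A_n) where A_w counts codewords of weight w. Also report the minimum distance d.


Weight distribution: A_0 = 1, A_4 = 2, A_6 = 1. Minimum distance d = 4.

Enumerate all 2^2 = 4 messages m ∈ F_2^2.
For each, compute codeword c = mG in F_2^7, then tally its weight.
  m = 00 → c = 0000000, weight = 0.
  m = 10 → c = 1110010, weight = 4.
  m = 01 → c = 0101101, weight = 4.
  m = 11 → c = 1011111, weight = 6.
Tally weights:
  weight 0: 1 codewords.
  weight 4: 2 codewords.
  weight 6: 1 codewords.
Minimum distance d = smallest w > 0 with A_w > 0 = 4.
Sanity: Σ A_w = 4 = 2^2 = 4 ✓.


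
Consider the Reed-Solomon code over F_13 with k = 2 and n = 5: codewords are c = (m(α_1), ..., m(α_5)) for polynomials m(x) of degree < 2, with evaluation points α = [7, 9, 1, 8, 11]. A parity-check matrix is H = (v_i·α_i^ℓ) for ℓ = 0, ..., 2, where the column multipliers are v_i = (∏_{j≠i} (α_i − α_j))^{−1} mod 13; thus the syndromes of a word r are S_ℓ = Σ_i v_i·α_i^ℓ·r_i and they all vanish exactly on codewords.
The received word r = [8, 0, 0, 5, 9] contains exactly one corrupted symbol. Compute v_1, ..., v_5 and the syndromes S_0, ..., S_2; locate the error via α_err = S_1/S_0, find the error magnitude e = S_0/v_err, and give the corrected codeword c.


S = (9, 3, 1), error at position 2, error magnitude e = 11, c = [8, 2, 0, 5, 9].

Step 1: column multipliers v_i = (∏_{j≠i}(α_i − α_j))^{−1} mod 13.
  i = 1 (α = 7): (7−9)(7−1)(7−8)(7−11) = (−2)·6·(−1)·(−4) = −48 ≡ 4, so v_1 = 4^{−1} = 10 (mod 13).
  i = 2 (α = 9): (9−7)(9−1)(9−8)(9−11) = 2·8·1·(−2) = −32 ≡ 7, so v_2 = 7^{−1} = 2 (mod 13).
  i = 3 (α = 1): (1−7)(1−9)(1−8)(1−11) = (−6)·(−8)·(−7)·(−10) = 3360 ≡ 6, so v_3 = 6^{−1} = 11 (mod 13).
  i = 4 (α = 8): (8−7)(8−9)(8−1)(8−11) = 1·(−1)·7·(−3) = 21 ≡ 8, so v_4 = 8^{−1} = 5 (mod 13).
  i = 5 (α = 11): (11−7)(11−9)(11−1)(11−8) = 4·2·10·3 = 240 ≡ 6, so v_5 = 6^{−1} = 11 (mod 13).
  v = [10, 2, 11, 5, 11].
Step 2: syndromes of r = [8, 0, 0, 5, 9] (all sums mod 13).
  S_0 = Σ v_i r_i = 10·8 + 2·0 + 11·0 + 5·5 + 11·9 = 204 ≡ 9.
  S_1 = Σ v_i α_i r_i = 10·7·8 + 2·9·0 + 11·1·0 + 5·8·5 + 11·11·9 = 1849 ≡ 3.
  α_i^2 mod 13 = [10, 3, 1, 12, 4].
  S_2 = Σ v_i α_i^2 r_i = 10·10·8 + 2·3·0 + 11·1·0 + 5·12·5 + 11·4·9 = 1496 ≡ 1.
  S = (9, 3, 1) ≠ 0, so r is not a codeword (an error is present).
Step 3: locate the error. For a single error e at position i, S_ℓ = v_i·e·α_i^ℓ, so α_err = S_1/S_0.
  S_0^{−1} = 9^{−1} = 3 (mod 13), so α_err = 3·3 = 9 ≡ 9 = α_2. Error position i = 2.
  Consistency check: S_2/S_1 = 1·9 = 9 ≡ 9 = α_err ✓ (single-error assumption holds).
Step 4: error magnitude e = S_0/v_2 = S_0·∏_{j≠2}(α_2 − α_j) = 9·7 = 63 ≡ 11 (mod 13).
Step 5: correct position 2: c_2 = r_2 − e = 0 − 11 ≡ 2 (mod 13). Hence c = [8, 2, 0, 5, 9].
  Check: interpolating c through the α_i gives m(x) = 3 + 10·x (degree < 2) with m(α_i) = c_i for every i, so c is indeed a codeword.


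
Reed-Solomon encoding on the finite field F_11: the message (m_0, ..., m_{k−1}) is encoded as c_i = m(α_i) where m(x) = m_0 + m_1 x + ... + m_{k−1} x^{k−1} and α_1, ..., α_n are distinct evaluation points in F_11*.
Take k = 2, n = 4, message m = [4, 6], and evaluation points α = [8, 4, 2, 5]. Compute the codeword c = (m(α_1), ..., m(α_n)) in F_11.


c = [8, 6, 5, 1]

Message polynomial: m(x) = 4 + 6·x (mod 11).
For each evaluation point α_i, compute m(α_i) mod 11:
  α_1 = 8: Horner steps 6 → 8, so m(8) = 8.
  α_2 = 4: Horner steps 6 → 6, so m(4) = 6.
  α_3 = 2: Horner steps 6 → 5, so m(2) = 5.
  α_4 = 5: Horner steps 6 → 1, so m(5) = 1.
Codeword c = [8, 6, 5, 1] ∈ F_11^4.


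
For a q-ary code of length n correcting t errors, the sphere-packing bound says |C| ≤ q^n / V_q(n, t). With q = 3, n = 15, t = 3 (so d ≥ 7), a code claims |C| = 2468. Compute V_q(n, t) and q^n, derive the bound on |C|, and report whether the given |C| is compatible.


V_q(n, t) = 4091, q^n = 14348907, Hamming bound = 3507, |C| = 2468 ≤ bound (satisfied).

Step 1: Compute V_q(n, t) = Σ_{j=0}^3 C(n, j) (q−1)^j.
  j = 0: C(15,0)·(2)^0 = 1·1 = 1.
  j = 1: C(15,1)·(2)^1 = 15·2 = 30.
  j = 2: C(15,2)·(2)^2 = 105·4 = 420.
  j = 3: C(15,3)·(2)^3 = 455·8 = 3640.
  V_q(n, t) = 1 + 30 + 420 + 3640 = 4091.
Step 2: q^n = 3^15 = 14348907.
Step 3: Hamming bound ⌊q^n / V_q(n,t)⌋ = ⌊14348907/4091⌋ = 3507.
Step 4: Compare |C| = 2468 to 3507: satisfied.
The claimed |C| lies below the Hamming bound.


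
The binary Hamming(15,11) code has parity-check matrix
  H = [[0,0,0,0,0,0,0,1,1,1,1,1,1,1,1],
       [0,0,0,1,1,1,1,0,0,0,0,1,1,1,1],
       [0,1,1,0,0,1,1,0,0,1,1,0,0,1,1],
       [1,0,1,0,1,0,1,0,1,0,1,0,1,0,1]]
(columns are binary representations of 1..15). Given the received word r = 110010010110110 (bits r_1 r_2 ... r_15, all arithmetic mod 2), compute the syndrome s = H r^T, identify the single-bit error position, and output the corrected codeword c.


s = (1, 1, 0, 0)^T, error position = 12, corrected codeword c = 110010010111110

Compute s = H r^T mod 2 one row at a time:
  s_1 = 1 + 0 + 1 + 1 + 0 + 1 + 1 + 0 = 5 ≡ 1 (mod 2).
  s_2 = 0 + 1 + 0 + 0 + 0 + 1 + 1 + 0 = 3 ≡ 1 (mod 2).
  s_3 = 1 + 0 + 0 + 0 + 1 + 1 + 1 + 0 = 4 ≡ 0 (mod 2).
  s_4 = 1 + 0 + 1 + 0 + 0 + 1 + 1 + 0 = 4 ≡ 0 (mod 2).
s = (1, 1, 0, 0)^T — this equals column 12 of H (binary 1100), so error is at position 12.
Correct: flip bit 12 of r = 110010010110110 to get c = 110010010111110.


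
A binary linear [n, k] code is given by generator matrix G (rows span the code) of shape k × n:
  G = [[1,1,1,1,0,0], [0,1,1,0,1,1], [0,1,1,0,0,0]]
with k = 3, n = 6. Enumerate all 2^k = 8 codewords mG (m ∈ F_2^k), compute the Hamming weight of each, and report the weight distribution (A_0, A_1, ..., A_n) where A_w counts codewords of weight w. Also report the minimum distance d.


Weight distribution: A_0 = 1, A_2 = 3, A_4 = 3, A_6 = 1. Minimum distance d = 2.

Enumerate all 2^3 = 8 messages m ∈ F_2^3.
For each, compute codeword c = mG in F_2^6, then tally its weight.
  m = 000 → c = 000000, weight = 0.
  m = 100 → c = 111100, weight = 4.
  m = 010 → c = 011011, weight = 4.
  m = 110 → c = 100111, weight = 4.
  m = 001 → c = 011000, weight = 2.
  m = 101 → c = 100100, weight = 2.
  m = 011 → c = 000011, weight = 2.
  m = 111 → c = 111111, weight = 6.
Tally weights:
  weight 0: 1 codewords.
  weight 2: 3 codewords.
  weight 4: 3 codewords.
  weight 6: 1 codewords.
Minimum distance d = smallest w > 0 with A_w > 0 = 2.
Sanity: Σ A_w = 8 = 2^3 = 8 ✓.


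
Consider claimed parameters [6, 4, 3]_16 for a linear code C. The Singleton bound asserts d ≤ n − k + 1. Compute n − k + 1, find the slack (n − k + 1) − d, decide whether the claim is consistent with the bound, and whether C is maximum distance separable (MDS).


Singleton RHS = n − k + 1 = 3, slack = 0, bound satisfied, MDS.

Singleton bound: d ≤ n − k + 1.
Here n = 6, k = 4, so n − k + 1 = 3.
Given d = 3, check d ≤ 3: YES.
Slack = (n − k + 1) − d = 0.
The code is MDS (slack = 0).
Description: the claimed parameters are [6, 4, 3]_16; such a code would be MDS (meets Singleton bound).


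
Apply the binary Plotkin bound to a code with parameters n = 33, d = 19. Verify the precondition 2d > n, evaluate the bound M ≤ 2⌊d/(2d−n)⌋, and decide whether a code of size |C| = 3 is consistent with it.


Plotkin bound M ≤ 6; given |C| = 3 ≤ bound (satisfied).

Check applicability: 2d = 38, n = 33.
2d − n = 5 > 0, so Plotkin applies.
Compute d/(2d−n) = 19/5 ≈ 3.8000.
⌊d/(2d−n)⌋ = 3.
Plotkin bound: M ≤ 2·3 = 6.
Given |C| = 3, check: satisfied.
This |C| is below the Plotkin bound.


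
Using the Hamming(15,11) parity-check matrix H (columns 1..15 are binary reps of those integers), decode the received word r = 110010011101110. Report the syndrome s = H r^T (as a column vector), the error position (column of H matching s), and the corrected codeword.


s = (0, 0, 1, 0)^T, error position = 2, corrected codeword c = 100010011101110

Compute s = H r^T mod 2 one row at a time:
  s_1 = 1 + 1 + 1 + 0 + 1 + 1 + 1 + 0 = 6 ≡ 0 (mod 2).
  s_2 = 0 + 1 + 0 + 0 + 1 + 1 + 1 + 0 = 4 ≡ 0 (mod 2).
  s_3 = 1 + 0 + 0 + 0 + 1 + 0 + 1 + 0 = 3 ≡ 1 (mod 2).
  s_4 = 1 + 0 + 1 + 0 + 1 + 0 + 1 + 0 = 4 ≡ 0 (mod 2).
s = (0, 0, 1, 0)^T — this equals column 2 of H (binary 0010), so error is at position 2.
Correct: flip bit 2 of r = 110010011101110 to get c = 100010011101110.


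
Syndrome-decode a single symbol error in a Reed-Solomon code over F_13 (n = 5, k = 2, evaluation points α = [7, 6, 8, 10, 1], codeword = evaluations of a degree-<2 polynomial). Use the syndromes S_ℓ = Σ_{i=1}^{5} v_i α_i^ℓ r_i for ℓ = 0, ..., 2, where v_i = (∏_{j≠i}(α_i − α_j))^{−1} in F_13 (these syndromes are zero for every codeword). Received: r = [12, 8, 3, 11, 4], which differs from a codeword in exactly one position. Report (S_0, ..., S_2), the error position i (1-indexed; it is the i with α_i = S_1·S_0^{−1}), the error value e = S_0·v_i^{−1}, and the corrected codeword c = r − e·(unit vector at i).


S = (11, 11, 11), error at position 5, error magnitude e = 3, c = [12, 8, 3, 11, 1].

Step 1: column multipliers v_i = (∏_{j≠i}(α_i − α_j))^{−1} mod 13.
  i = 1 (α = 7): (7−6)(7−8)(7−10)(7−1) = 1·(−1)·(−3)·6 = 18 ≡ 5, so v_1 = 5^{−1} = 8 (mod 13).
  i = 2 (α = 6): (6−7)(6−8)(6−10)(6−1) = (−1)·(−2)·(−4)·5 = −40 ≡ 12, so v_2 = 12^{−1} = 12 (mod 13).
  i = 3 (α = 8): (8−7)(8−6)(8−10)(8−1) = 1·2·(−2)·7 = −28 ≡ 11, so v_3 = 11^{−1} = 6 (mod 13).
  i = 4 (α = 10): (10−7)(10−6)(10−8)(10−1) = 3·4·2·9 = 216 ≡ 8, so v_4 = 8^{−1} = 5 (mod 13).
  i = 5 (α = 1): (1−7)(1−6)(1−8)(1−10) = (−6)·(−5)·(−7)·(−9) = 1890 ≡ 5, so v_5 = 5^{−1} = 8 (mod 13).
  v = [8, 12, 6, 5, 8].
Step 2: syndromes of r = [12, 8, 3, 11, 4] (all sums mod 13).
  S_0 = Σ v_i r_i = 8·12 + 12·8 + 6·3 + 5·11 + 8·4 = 297 ≡ 11.
  S_1 = Σ v_i α_i r_i = 8·7·12 + 12·6·8 + 6·8·3 + 5·10·11 + 8·1·4 = 1974 ≡ 11.
  α_i^2 mod 13 = [10, 10, 12, 9, 1].
  S_2 = Σ v_i α_i^2 r_i = 8·10·12 + 12·10·8 + 6·12·3 + 5·9·11 + 8·1·4 = 2663 ≡ 11.
  S = (11, 11, 11) ≠ 0, so r is not a codeword (an error is present).
Step 3: locate the error. For a single error e at position i, S_ℓ = v_i·e·α_i^ℓ, so α_err = S_1/S_0.
  S_0^{−1} = 11^{−1} = 6 (mod 13), so α_err = 11·6 = 66 ≡ 1 = α_5. Error position i = 5.
  Consistency check: S_2/S_1 = 11·6 = 66 ≡ 1 = α_err ✓ (single-error assumption holds).
Step 4: error magnitude e = S_0/v_5 = S_0·∏_{j≠5}(α_5 − α_j) = 11·5 = 55 ≡ 3 (mod 13).
Step 5: correct position 5: c_5 = r_5 − e = 4 − 3 ≡ 1 (mod 13). Hence c = [12, 8, 3, 11, 1].
  Check: interpolating c through the α_i gives m(x) = 10 + 4·x (degree < 2) with m(α_i) = c_i for every i, so c is indeed a codeword.


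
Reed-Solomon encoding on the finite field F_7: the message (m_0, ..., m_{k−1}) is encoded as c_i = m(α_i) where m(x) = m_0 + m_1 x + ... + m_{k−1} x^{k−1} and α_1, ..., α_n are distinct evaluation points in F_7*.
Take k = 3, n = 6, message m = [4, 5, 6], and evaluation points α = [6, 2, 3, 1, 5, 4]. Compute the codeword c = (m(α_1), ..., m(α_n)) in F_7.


c = [5, 3, 3, 1, 4, 1]

Message polynomial: m(x) = 4 + 5·x + 6·x^2 (mod 7).
For each evaluation point α_i, compute m(α_i) mod 7:
  α_1 = 6: Horner steps 6 → 6 → 5, so m(6) = 5.
  α_2 = 2: Horner steps 6 → 3 → 3, so m(2) = 3.
  α_3 = 3: Horner steps 6 → 2 → 3, so m(3) = 3.
  α_4 = 1: Horner steps 6 → 4 → 1, so m(1) = 1.
  α_5 = 5: Horner steps 6 → 0 → 4, so m(5) = 4.
  α_6 = 4: Horner steps 6 → 1 → 1, so m(4) = 1.
Codeword c = [5, 3, 3, 1, 4, 1] ∈ F_7^6.


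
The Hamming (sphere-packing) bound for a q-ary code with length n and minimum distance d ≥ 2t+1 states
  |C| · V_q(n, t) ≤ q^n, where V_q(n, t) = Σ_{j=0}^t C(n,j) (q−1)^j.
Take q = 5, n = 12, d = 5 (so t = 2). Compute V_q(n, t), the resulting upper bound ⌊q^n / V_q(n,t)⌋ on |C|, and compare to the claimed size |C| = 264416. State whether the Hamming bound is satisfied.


V_q(n, t) = 1105, q^n = 244140625, Hamming bound = 220941, |C| = 264416 > bound (violated).

Step 1: Compute V_q(n, t) = Σ_{j=0}^2 C(n, j) (q−1)^j.
  j = 0: C(12,0)·(4)^0 = 1·1 = 1.
  j = 1: C(12,1)·(4)^1 = 12·4 = 48.
  j = 2: C(12,2)·(4)^2 = 66·16 = 1056.
  V_q(n, t) = 1 + 48 + 1056 = 1105.
Step 2: q^n = 5^12 = 244140625.
Step 3: Hamming bound ⌊q^n / V_q(n,t)⌋ = ⌊244140625/1105⌋ = 220941.
Step 4: Compare |C| = 264416 to 220941: violated.
The claimed |C| lies above the Hamming bound, so no 5-ary code of length 12 with d ≥ 5 can have 264416 codewords.


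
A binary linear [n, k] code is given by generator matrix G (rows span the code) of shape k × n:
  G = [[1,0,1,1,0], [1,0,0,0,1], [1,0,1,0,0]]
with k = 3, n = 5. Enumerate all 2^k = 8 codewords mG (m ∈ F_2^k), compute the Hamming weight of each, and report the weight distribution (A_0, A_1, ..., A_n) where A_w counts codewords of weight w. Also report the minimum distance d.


Weight distribution: A_0 = 1, A_1 = 1, A_2 = 3, A_3 = 3. Minimum distance d = 1.

Enumerate all 2^3 = 8 messages m ∈ F_2^3.
For each, compute codeword c = mG in F_2^5, then tally its weight.
  m = 000 → c = 00000, weight = 0.
  m = 100 → c = 10110, weight = 3.
  m = 010 → c = 10001, weight = 2.
  m = 110 → c = 00111, weight = 3.
  m = 001 → c = 10100, weight = 2.
  m = 101 → c = 00010, weight = 1.
  m = 011 → c = 00101, weight = 2.
  m = 111 → c = 10011, weight = 3.
Tally weights:
  weight 0: 1 codewords.
  weight 1: 1 codewords.
  weight 2: 3 codewords.
  weight 3: 3 codewords.
Minimum distance d = smallest w > 0 with A_w > 0 = 1.
Sanity: Σ A_w = 8 = 2^3 = 8 ✓.


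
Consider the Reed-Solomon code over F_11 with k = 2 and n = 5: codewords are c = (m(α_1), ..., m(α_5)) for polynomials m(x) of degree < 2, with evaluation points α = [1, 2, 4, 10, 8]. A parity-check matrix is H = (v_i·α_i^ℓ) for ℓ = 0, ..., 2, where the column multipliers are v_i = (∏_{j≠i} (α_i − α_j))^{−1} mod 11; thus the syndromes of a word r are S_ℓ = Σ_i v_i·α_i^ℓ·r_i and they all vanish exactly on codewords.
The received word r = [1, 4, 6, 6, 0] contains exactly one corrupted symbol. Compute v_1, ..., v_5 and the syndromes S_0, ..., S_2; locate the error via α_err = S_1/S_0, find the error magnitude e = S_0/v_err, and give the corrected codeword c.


S = (7, 6, 2), error at position 3, error magnitude e = 7, c = [1, 4, 10, 6, 0].

Step 1: column multipliers v_i = (∏_{j≠i}(α_i − α_j))^{−1} mod 11.
  i = 1 (α = 1): (1−2)(1−4)(1−10)(1−8) = (−1)·(−3)·(−9)·(−7) = 189 ≡ 2, so v_1 = 2^{−1} = 6 (mod 11).
  i = 2 (α = 2): (2−1)(2−4)(2−10)(2−8) = 1·(−2)·(−8)·(−6) = −96 ≡ 3, so v_2 = 3^{−1} = 4 (mod 11).
  i = 3 (α = 4): (4−1)(4−2)(4−10)(4−8) = 3·2·(−6)·(−4) = 144 ≡ 1, so v_3 = 1^{−1} = 1 (mod 11).
  i = 4 (α = 10): (10−1)(10−2)(10−4)(10−8) = 9·8·6·2 = 864 ≡ 6, so v_4 = 6^{−1} = 2 (mod 11).
  i = 5 (α = 8): (8−1)(8−2)(8−4)(8−10) = 7·6·4·(−2) = −336 ≡ 5, so v_5 = 5^{−1} = 9 (mod 11).
  v = [6, 4, 1, 2, 9].
Step 2: syndromes of r = [1, 4, 6, 6, 0] (all sums mod 11).
  S_0 = Σ v_i r_i = 6·1 + 4·4 + 1·6 + 2·6 + 9·0 = 40 ≡ 7.
  S_1 = Σ v_i α_i r_i = 6·1·1 + 4·2·4 + 1·4·6 + 2·10·6 + 9·8·0 = 182 ≡ 6.
  α_i^2 mod 11 = [1, 4, 5, 1, 9].
  S_2 = Σ v_i α_i^2 r_i = 6·1·1 + 4·4·4 + 1·5·6 + 2·1·6 + 9·9·0 = 112 ≡ 2.
  S = (7, 6, 2) ≠ 0, so r is not a codeword (an error is present).
Step 3: locate the error. For a single error e at position i, S_ℓ = v_i·e·α_i^ℓ, so α_err = S_1/S_0.
  S_0^{−1} = 7^{−1} = 8 (mod 11), so α_err = 6·8 = 48 ≡ 4 = α_3. Error position i = 3.
  Consistency check: S_2/S_1 = 2·2 = 4 ≡ 4 = α_err ✓ (single-error assumption holds).
Step 4: error magnitude e = S_0/v_3 = S_0·∏_{j≠3}(α_3 − α_j) = 7·1 = 7 ≡ 7 (mod 11).
Step 5: correct position 3: c_3 = r_3 − e = 6 − 7 ≡ 10 (mod 11). Hence c = [1, 4, 10, 6, 0].
  Check: interpolating c through the α_i gives m(x) = 9 + 3·x (degree < 2) with m(α_i) = c_i for every i, so c is indeed a codeword.
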